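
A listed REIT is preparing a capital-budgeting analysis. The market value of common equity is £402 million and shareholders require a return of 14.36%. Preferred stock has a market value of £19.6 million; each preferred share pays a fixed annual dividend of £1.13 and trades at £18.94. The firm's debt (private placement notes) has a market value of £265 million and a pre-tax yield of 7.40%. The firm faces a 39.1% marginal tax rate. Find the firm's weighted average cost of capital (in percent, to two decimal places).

10.32%

Cost of preferred: Rp = 1.13 / 18.94 = 5.9662%.
Total capital V = 402 + 19.6 + 265 = 686.6.
Equity: weight = 402/686.6 = 0.5855; cost = 14.36%.
Preferred: weight = 19.6/686.6 = 0.0285; cost = 5.9662%.
Private placement notes: weight = 265/686.6 = 0.3860; after-tax cost = 7.4% × (1 − 39.1%) = 4.5066%.
WACC = 0.5855 × 14.3600% + 0.0285 × 5.9662% + 0.3860 × 4.5066% = 10.3174%.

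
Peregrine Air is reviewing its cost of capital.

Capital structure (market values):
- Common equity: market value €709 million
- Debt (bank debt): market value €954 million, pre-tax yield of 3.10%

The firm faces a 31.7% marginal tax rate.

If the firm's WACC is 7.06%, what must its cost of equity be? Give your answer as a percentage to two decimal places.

13.71%

Total capital V = 709 + 954 = 1663.
Equity weight = 709/1663 = 0.4263.
Bank debt weight = 954/1663 = 0.5737.
Debt contribution = 0.5737 × 3.1% × (1 − 31.7%) = 1.2146%.
Required equity contribution = 7.06% − 1.2146% = 5.8454%.
Re = 5.8454% / 0.4263 = 13.7107%.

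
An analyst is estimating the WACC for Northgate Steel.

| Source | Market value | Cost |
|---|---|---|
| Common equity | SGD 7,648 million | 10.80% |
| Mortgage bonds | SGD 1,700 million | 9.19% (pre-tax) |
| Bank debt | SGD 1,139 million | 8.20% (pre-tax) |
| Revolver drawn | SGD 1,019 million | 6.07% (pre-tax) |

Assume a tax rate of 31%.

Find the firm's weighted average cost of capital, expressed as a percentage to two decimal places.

Total capital V = 7648 + 1700 + 1139 + 1019 = 11506.
Equity: weight = 7648/11506 = 0.6647; cost = 10.8%.
Mortgage bonds: weight = 1700/11506 = 0.1477; after-tax cost = 9.19% × (1 − 31%) = 6.3411%.
Bank debt: weight = 1139/11506 = 0.0990; after-tax cost = 8.2% × (1 − 31%) = 5.6580%.
Revolver drawn: weight = 1019/11506 = 0.0886; after-tax cost = 6.07% × (1 − 31%) = 4.1883%.
WACC = 0.6647 × 10.8000% + 0.1477 × 6.3411% + 0.0990 × 5.6580% + 0.0886 × 4.1883% = 9.0466%.

9.05%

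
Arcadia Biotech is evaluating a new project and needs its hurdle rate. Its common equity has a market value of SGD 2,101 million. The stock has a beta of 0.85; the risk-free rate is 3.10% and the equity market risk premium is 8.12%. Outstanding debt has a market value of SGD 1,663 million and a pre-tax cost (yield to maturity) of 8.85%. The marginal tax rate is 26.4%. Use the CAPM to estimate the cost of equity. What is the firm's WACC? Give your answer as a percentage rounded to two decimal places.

8.46%

Cost of equity via CAPM: Re = 3.1% + 0.85 × 8.12% = 10.0020%.
Total capital V = 2101 + 1663 = 3764.
Equity: weight = 2101/3764 = 0.5582; cost = 10.002%.
Debt: weight = 1663/3764 = 0.4418; after-tax cost = 8.85% × (1 − 26.4%) = 6.5136%.
WACC = 0.5582 × 10.0020% + 0.4418 × 6.5136% = 8.4608%.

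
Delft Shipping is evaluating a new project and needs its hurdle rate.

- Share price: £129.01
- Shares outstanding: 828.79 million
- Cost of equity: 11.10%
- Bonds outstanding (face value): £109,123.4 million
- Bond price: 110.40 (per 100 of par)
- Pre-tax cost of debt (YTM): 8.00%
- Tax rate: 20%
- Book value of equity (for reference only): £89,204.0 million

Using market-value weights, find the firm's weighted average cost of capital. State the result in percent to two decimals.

8.61%

Market value of equity E = 129.01 × 828.79m = 106922.1979m. Market value of debt D = 109123.4m × 110.4/100 = 120472.2336m.
Total capital V = 106922.1979 + 120472.2336 = 227394.4315.
Equity: weight = 106922.1979/227394.4315 = 0.4702; cost = 11.1%.
Bonds outstanding: weight = 120472.2336/227394.4315 = 0.5298; after-tax cost = 8% × (1 − 20%) = 6.4000%.
WACC = 0.4702 × 11.1000% + 0.5298 × 6.4000% = 8.6100%.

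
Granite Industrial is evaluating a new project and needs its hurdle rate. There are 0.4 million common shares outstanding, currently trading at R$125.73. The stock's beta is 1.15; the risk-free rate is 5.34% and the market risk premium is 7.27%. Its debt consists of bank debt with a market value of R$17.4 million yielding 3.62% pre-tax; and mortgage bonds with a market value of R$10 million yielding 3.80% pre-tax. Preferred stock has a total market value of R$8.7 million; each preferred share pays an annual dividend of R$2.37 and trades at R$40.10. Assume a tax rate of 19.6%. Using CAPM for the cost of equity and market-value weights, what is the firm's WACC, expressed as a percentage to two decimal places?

Cost of equity via CAPM: Re = 5.34% + 1.15 × 7.27% = 13.7005%.
Cost of preferred: Rp = 2.37 / 40.1 = 5.9102%.
Market value of equity E = 125.73 × 0.4m = 50.292m.
Total capital V = 50.292 + 8.7 + 17.4 + 10 = 86.392.
Equity: weight = 50.292/86.392 = 0.5821; cost = 13.7005%.
Preferred: weight = 8.7/86.392 = 0.1007; cost = 5.9102%.
Bank debt: weight = 17.4/86.392 = 0.2014; after-tax cost = 3.62% × (1 − 19.6%) = 2.9105%.
Mortgage bonds: weight = 10/86.392 = 0.1158; after-tax cost = 3.8% × (1 − 19.6%) = 3.0552%.
WACC = 0.5821 × 13.7005% + 0.1007 × 5.9102% + 0.2014 × 2.9105% + 0.1158 × 3.0552% = 9.5106%.

9.51%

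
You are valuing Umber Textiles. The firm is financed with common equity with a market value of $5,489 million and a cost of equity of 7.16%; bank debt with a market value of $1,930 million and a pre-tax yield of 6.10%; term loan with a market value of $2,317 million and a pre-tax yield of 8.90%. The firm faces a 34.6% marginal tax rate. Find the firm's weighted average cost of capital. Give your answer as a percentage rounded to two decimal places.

Total capital V = 5489 + 1930 + 2317 = 9736.
Equity: weight = 5489/9736 = 0.5638; cost = 7.16%.
Bank debt: weight = 1930/9736 = 0.1982; after-tax cost = 6.1% × (1 − 34.6%) = 3.9894%.
Term loan: weight = 2317/9736 = 0.2380; after-tax cost = 8.9% × (1 − 34.6%) = 5.8206%.
WACC = 0.5638 × 7.1600% + 0.1982 × 3.9894% + 0.2380 × 5.8206% = 6.2127%.

6.21%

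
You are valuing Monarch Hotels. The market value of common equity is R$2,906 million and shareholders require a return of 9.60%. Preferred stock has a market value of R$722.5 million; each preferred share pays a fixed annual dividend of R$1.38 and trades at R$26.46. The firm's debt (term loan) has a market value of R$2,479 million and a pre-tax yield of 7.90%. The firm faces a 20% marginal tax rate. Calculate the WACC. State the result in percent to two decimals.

7.75%

Cost of preferred: Rp = 1.38 / 26.46 = 5.2154%.
Total capital V = 2906 + 722.5 + 2479 = 6107.5.
Equity: weight = 2906/6107.5 = 0.4758; cost = 9.6%.
Preferred: weight = 722.5/6107.5 = 0.1183; cost = 5.2154%.
Term loan: weight = 2479/6107.5 = 0.4059; after-tax cost = 7.9% × (1 − 20%) = 6.3200%.
WACC = 0.4758 × 9.6000% + 0.1183 × 5.2154% + 0.4059 × 6.3200% = 7.7500%.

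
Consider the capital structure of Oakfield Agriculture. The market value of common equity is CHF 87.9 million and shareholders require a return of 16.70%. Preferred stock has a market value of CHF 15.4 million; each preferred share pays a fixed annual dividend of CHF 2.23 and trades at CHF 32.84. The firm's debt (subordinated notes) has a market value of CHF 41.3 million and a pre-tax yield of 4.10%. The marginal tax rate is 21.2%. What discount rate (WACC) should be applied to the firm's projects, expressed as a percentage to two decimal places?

11.80%

Cost of preferred: Rp = 2.23 / 32.84 = 6.7905%.
Total capital V = 87.9 + 15.4 + 41.3 = 144.6.
Equity: weight = 87.9/144.6 = 0.6079; cost = 16.7%.
Preferred: weight = 15.4/144.6 = 0.1065; cost = 6.7905%.
Subordinated notes: weight = 41.3/144.6 = 0.2856; after-tax cost = 4.1% × (1 − 21.2%) = 3.2308%.
WACC = 0.6079 × 16.7000% + 0.1065 × 6.7905% + 0.2856 × 3.2308% = 11.7976%.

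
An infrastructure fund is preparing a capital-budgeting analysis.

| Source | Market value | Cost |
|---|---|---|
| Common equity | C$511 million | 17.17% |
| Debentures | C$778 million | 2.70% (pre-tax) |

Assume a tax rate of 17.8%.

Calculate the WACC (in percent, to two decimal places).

8.15%

Total capital V = 511 + 778 = 1289.
Equity: weight = 511/1289 = 0.3964; cost = 17.17%.
Debentures: weight = 778/1289 = 0.6036; after-tax cost = 2.7% × (1 − 17.8%) = 2.2194%.
WACC = 0.3964 × 17.1700% + 0.6036 × 2.2194% = 8.1463%.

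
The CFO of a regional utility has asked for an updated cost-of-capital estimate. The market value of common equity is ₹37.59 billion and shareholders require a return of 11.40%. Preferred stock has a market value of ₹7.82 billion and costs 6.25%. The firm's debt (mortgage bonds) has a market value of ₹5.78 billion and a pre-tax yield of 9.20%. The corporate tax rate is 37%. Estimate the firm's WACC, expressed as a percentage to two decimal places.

9.98%

Total capital V = 37.59 + 7.82 + 5.78 = 51.19.
Equity: weight = 37.59/51.19 = 0.7343; cost = 11.4%.
Preferred: weight = 7.82/51.19 = 0.1528; cost = 6.25%.
Mortgage bonds: weight = 5.78/51.19 = 0.1129; after-tax cost = 9.2% × (1 − 37%) = 5.7960%.
WACC = 0.7343 × 11.4000% + 0.1528 × 6.2500% + 0.1129 × 5.7960% = 9.9805%.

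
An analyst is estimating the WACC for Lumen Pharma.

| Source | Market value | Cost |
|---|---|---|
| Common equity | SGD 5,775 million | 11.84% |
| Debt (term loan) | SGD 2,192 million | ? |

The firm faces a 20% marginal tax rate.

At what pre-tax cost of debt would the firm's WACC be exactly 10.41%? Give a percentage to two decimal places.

Total capital V = 5775 + 2192 = 7967.
Equity weight = 5775/7967 = 0.7249.
Term loan weight = 2192/7967 = 0.2751.
Equity contribution = 0.7249 × 11.84% = 8.5824%.
Remaining for debt = 10.41% − 8.5824% = 1.8276%.
Rd × (1 − 20%) × 0.2751 = 1.8276%  ⇒  Rd = 8.3032%.

8.30%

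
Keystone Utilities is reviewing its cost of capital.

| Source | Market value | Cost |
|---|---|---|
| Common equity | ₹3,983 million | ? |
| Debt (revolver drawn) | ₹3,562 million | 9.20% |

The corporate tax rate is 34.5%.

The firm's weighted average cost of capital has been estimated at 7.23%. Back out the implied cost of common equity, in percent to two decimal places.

8.31%

Total capital V = 3983 + 3562 = 7545.
Equity weight = 3983/7545 = 0.5279.
Revolver drawn weight = 3562/7545 = 0.4721.
Debt contribution = 0.4721 × 9.2% × (1 − 34.5%) = 2.8449%.
Required equity contribution = 7.23% − 2.8449% = 4.3851%.
Re = 4.3851% / 0.5279 = 8.3067%.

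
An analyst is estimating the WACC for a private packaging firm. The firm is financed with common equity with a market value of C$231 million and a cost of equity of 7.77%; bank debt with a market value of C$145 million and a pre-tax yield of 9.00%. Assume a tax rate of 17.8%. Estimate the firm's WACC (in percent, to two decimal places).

Total capital V = 231 + 145 = 376.
Equity: weight = 231/376 = 0.6144; cost = 7.77%.
Bank debt: weight = 145/376 = 0.3856; after-tax cost = 9% × (1 − 17.8%) = 7.3980%.
WACC = 0.6144 × 7.7700% + 0.3856 × 7.3980% = 7.6265%.

7.63%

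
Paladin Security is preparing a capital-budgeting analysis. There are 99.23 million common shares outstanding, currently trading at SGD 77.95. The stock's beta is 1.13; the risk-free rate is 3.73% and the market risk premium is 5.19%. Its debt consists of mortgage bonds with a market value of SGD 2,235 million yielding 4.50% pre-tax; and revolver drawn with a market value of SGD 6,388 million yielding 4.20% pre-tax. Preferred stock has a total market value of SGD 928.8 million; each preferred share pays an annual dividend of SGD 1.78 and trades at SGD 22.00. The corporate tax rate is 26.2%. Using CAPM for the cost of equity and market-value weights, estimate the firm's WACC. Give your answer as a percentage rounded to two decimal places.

Cost of equity via CAPM: Re = 3.73% + 1.13 × 5.19% = 9.5947%.
Cost of preferred: Rp = 1.78 / 22.0 = 8.0909%.
Market value of equity E = 77.95 × 99.23m = 7734.9785m.
Total capital V = 7734.9785 + 928.8 + 2235 + 6388 = 17286.7785.
Equity: weight = 7734.9785/17286.7785 = 0.4475; cost = 9.5947%.
Preferred: weight = 928.8/17286.7785 = 0.0537; cost = 8.0909%.
Mortgage bonds: weight = 2235/17286.7785 = 0.1293; after-tax cost = 4.5% × (1 − 26.2%) = 3.3210%.
Revolver drawn: weight = 6388/17286.7785 = 0.3695; after-tax cost = 4.2% × (1 − 26.2%) = 3.0996%.
WACC = 0.4475 × 9.5947% + 0.0537 × 8.0909% + 0.1293 × 3.3210% + 0.3695 × 3.0996% = 6.3026%.

6.30%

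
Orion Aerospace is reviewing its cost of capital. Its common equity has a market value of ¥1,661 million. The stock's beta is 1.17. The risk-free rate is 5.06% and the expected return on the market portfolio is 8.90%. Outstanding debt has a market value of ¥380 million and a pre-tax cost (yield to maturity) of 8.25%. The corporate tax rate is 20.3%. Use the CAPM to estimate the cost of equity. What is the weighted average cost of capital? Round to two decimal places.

Market risk premium = 8.9% − 5.06% = 3.84%.
Cost of equity via CAPM: Re = 5.06% + 1.17 × 3.84% = 9.5528%.
Total capital V = 1661 + 380 = 2041.
Equity: weight = 1661/2041 = 0.8138; cost = 9.5528%.
Debt: weight = 380/2041 = 0.1862; after-tax cost = 8.25% × (1 − 20.3%) = 6.5752%.
WACC = 0.8138 × 9.5528% + 0.1862 × 6.5752% = 8.9984%.

9.00%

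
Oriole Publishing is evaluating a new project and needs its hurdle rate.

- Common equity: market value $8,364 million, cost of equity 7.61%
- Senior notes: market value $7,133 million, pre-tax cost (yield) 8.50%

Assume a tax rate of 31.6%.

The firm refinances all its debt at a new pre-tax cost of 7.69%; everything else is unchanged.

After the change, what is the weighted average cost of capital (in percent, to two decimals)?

After the change:
Total capital V = 8364 + 7133 = 15497.
Equity: weight = 8364/15497 = 0.5397; cost = 7.61%.
Senior notes: weight = 7133/15497 = 0.4603; after-tax cost = 7.69% × (1 − 31.6%) = 5.2600%.
WACC = 0.5397 × 7.6100% + 0.4603 × 5.2600% = 6.5283%.

6.53%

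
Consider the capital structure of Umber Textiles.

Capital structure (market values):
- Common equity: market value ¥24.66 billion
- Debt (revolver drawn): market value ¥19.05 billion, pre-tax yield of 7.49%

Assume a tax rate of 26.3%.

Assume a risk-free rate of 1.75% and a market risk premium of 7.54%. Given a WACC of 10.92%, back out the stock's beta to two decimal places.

Total capital V = 24.66 + 19.05 = 43.71.
Equity weight = 24.66/43.71 = 0.5642.
Revolver drawn weight = 19.05/43.71 = 0.4358.
Debt contribution = 0.4358 × 7.49% × (1 − 26.3%) = 2.4058%.
Required equity contribution = 10.92% − 2.4058% = 8.5142%  ⇒  Re = 15.0914%.
CAPM: 15.0914% = 1.75% + β × 7.54%  ⇒  β = 1.7694.

1.77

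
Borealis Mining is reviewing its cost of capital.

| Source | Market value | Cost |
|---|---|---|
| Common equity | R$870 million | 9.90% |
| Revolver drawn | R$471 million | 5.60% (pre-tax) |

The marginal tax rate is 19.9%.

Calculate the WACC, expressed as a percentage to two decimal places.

8.00%

Total capital V = 870 + 471 = 1341.
Equity: weight = 870/1341 = 0.6488; cost = 9.9%.
Revolver drawn: weight = 471/1341 = 0.3512; after-tax cost = 5.6% × (1 − 19.9%) = 4.4856%.
WACC = 0.6488 × 9.9000% + 0.3512 × 4.4856% = 7.9983%.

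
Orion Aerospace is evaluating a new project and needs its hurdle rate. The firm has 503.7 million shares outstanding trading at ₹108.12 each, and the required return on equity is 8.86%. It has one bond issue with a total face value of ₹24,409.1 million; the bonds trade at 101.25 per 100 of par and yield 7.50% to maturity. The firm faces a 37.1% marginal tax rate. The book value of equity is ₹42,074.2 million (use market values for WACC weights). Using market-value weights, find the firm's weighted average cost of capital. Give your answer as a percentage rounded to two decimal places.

7.57%

Market value of equity E = 108.12 × 503.7m = 54460.044m. Market value of debt D = 24409.1m × 101.25/100 = 24714.21375m.
Total capital V = 54460.044 + 24714.21375 = 79174.25775.
Equity: weight = 54460.044/79174.25775 = 0.6879; cost = 8.86%.
Bonds outstanding: weight = 24714.21375/79174.25775 = 0.3121; after-tax cost = 7.5% × (1 − 37.1%) = 4.7175%.
WACC = 0.6879 × 8.8600% + 0.3121 × 4.7175% = 7.5669%.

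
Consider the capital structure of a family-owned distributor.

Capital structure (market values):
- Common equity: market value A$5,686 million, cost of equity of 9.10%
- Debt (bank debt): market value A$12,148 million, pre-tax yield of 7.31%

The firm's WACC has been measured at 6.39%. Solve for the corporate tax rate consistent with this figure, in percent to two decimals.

Total capital V = 5686 + 12148 = 17834.
Equity weight = 5686/17834 = 0.3188.
Bank debt weight = 12148/17834 = 0.6812.
Equity contribution = 0.3188 × 9.1% = 2.9013%.
Debt contribution must be 6.39% − 2.9013% = 3.4887%.
0.6812 × 7.31% × (1 − T) = 3.4887%  ⇒  (1 − T) = 0.7006.
T = 29.9377%.

29.94%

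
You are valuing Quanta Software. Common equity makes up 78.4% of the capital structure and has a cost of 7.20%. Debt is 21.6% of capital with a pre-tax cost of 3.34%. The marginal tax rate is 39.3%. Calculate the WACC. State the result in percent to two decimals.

6.08%

After-tax cost of debt = 3.34% × (1 − 39.3%) = 2.0274%.
WACC = 0.784 × 7.2000% + 0.216 × 2.0274% = 6.0827%.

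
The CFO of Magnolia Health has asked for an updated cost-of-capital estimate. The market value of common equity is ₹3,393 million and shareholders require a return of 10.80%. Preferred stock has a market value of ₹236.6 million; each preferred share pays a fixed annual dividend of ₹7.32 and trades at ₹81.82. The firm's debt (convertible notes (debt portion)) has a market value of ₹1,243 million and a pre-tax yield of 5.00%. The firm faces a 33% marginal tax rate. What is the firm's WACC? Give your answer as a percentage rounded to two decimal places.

Cost of preferred: Rp = 7.32 / 81.82 = 8.9465%.
Total capital V = 3393 + 236.6 + 1243 = 4872.6.
Equity: weight = 3393/4872.6 = 0.6963; cost = 10.8%.
Preferred: weight = 236.6/4872.6 = 0.0486; cost = 8.9465%.
Convertible notes (debt portion): weight = 1243/4872.6 = 0.2551; after-tax cost = 5% × (1 − 33%) = 3.3500%.
WACC = 0.6963 × 10.8000% + 0.0486 × 8.9465% + 0.2551 × 3.3500% = 8.8095%.

8.81%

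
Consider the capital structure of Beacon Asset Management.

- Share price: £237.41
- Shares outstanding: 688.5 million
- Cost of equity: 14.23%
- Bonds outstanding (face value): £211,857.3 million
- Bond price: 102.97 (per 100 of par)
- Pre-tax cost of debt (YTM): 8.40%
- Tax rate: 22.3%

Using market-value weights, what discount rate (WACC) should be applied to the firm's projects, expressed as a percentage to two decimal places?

Market value of equity E = 237.41 × 688.5m = 163456.785m. Market value of debt D = 211857.3m × 102.97/100 = 218149.46181m.
Total capital V = 163456.785 + 218149.46181 = 381606.24681.
Equity: weight = 163456.785/381606.24681 = 0.4283; cost = 14.23%.
Bonds outstanding: weight = 218149.46181/381606.24681 = 0.5717; after-tax cost = 8.4% × (1 − 22.3%) = 6.5268%.
WACC = 0.4283 × 14.2300% + 0.5717 × 6.5268% = 9.8264%.

9.83%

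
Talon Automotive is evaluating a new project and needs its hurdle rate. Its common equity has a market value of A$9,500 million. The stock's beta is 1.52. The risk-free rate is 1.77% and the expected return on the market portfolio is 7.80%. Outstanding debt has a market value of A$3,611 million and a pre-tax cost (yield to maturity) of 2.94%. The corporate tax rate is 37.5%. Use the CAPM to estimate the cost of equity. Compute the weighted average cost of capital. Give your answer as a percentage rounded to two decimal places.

8.43%

Market risk premium = 7.8% − 1.77% = 6.03%.
Cost of equity via CAPM: Re = 1.77% + 1.52 × 6.03% = 10.9356%.
Total capital V = 9500 + 3611 = 13111.
Equity: weight = 9500/13111 = 0.7246; cost = 10.9356%.
Debt: weight = 3611/13111 = 0.2754; after-tax cost = 2.94% × (1 − 37.5%) = 1.8375%.
WACC = 0.7246 × 10.9356% + 0.2754 × 1.8375% = 8.4298%.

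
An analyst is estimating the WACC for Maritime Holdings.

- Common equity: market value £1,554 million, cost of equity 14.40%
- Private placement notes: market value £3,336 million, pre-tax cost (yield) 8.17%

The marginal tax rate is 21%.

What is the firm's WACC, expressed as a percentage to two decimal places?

Total capital V = 1554 + 3336 = 4890.
Equity: weight = 1554/4890 = 0.3178; cost = 14.4%.
Private placement notes: weight = 3336/4890 = 0.6822; after-tax cost = 8.17% × (1 − 21%) = 6.4543%.
WACC = 0.3178 × 14.4000% + 0.6822 × 6.4543% = 8.9794%.

8.98%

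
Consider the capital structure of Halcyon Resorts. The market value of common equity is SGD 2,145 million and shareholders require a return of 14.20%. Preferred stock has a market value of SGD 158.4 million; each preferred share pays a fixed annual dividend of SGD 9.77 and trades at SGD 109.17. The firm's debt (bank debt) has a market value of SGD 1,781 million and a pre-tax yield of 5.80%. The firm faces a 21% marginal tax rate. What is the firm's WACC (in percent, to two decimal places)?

Cost of preferred: Rp = 9.77 / 109.17 = 8.9493%.
Total capital V = 2145 + 158.4 + 1781 = 4084.4.
Equity: weight = 2145/4084.4 = 0.5252; cost = 14.2%.
Preferred: weight = 158.4/4084.4 = 0.0388; cost = 8.9493%.
Bank debt: weight = 1781/4084.4 = 0.4360; after-tax cost = 5.8% × (1 − 21%) = 4.5820%.
WACC = 0.5252 × 14.2000% + 0.0388 × 8.9493% + 0.4360 × 4.5820% = 9.8024%.

9.80%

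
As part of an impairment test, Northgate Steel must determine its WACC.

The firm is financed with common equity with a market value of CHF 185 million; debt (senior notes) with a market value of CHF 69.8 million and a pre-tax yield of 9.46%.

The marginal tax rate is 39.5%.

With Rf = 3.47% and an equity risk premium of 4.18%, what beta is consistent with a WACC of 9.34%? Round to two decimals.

Total capital V = 185 + 69.8 = 254.8.
Equity weight = 185/254.8 = 0.7261.
Senior notes weight = 69.8/254.8 = 0.2739.
Debt contribution = 0.2739 × 9.46% × (1 − 39.5%) = 1.5678%.
Required equity contribution = 9.34% − 1.5678% = 7.7722%  ⇒  Re = 10.7046%.
CAPM: 10.7046% = 3.47% + β × 4.18%  ⇒  β = 1.7308.

1.73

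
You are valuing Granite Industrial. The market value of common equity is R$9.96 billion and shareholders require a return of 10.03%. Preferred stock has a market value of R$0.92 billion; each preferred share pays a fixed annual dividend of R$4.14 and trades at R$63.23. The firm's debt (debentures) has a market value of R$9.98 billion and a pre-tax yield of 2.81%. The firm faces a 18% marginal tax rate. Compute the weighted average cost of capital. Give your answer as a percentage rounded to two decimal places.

6.18%

Cost of preferred: Rp = 4.14 / 63.23 = 6.5475%.
Total capital V = 9.96 + 0.92 + 9.98 = 20.86.
Equity: weight = 9.96/20.86 = 0.4775; cost = 10.03%.
Preferred: weight = 0.92/20.86 = 0.0441; cost = 6.5475%.
Debentures: weight = 9.98/20.86 = 0.4784; after-tax cost = 2.81% × (1 − 18%) = 2.3042%.
WACC = 0.4775 × 10.0300% + 0.0441 × 6.5475% + 0.4784 × 2.3042% = 6.1802%.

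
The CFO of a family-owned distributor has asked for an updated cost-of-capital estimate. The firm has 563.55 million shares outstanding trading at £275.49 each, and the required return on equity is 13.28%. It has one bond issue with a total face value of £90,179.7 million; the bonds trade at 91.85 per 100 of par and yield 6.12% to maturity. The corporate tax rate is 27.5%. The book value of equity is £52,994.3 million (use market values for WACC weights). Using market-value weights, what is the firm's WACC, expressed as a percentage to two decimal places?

Market value of equity E = 275.49 × 563.55m = 155252.3895m. Market value of debt D = 90179.7m × 91.85/100 = 82830.05445m.
Total capital V = 155252.3895 + 82830.05445 = 238082.44395.
Equity: weight = 155252.3895/238082.44395 = 0.6521; cost = 13.28%.
Bonds outstanding: weight = 82830.05445/238082.44395 = 0.3479; after-tax cost = 6.12% × (1 − 27.5%) = 4.4370%.
WACC = 0.6521 × 13.2800% + 0.3479 × 4.4370% = 10.2035%.

10.20%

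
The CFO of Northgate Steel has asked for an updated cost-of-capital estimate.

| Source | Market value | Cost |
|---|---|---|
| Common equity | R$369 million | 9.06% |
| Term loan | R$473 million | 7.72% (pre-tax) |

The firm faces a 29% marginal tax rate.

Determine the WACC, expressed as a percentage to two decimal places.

Total capital V = 369 + 473 = 842.
Equity: weight = 369/842 = 0.4382; cost = 9.06%.
Term loan: weight = 473/842 = 0.5618; after-tax cost = 7.72% × (1 − 29%) = 5.4812%.
WACC = 0.4382 × 9.0600% + 0.5618 × 5.4812% = 7.0496%.

7.05%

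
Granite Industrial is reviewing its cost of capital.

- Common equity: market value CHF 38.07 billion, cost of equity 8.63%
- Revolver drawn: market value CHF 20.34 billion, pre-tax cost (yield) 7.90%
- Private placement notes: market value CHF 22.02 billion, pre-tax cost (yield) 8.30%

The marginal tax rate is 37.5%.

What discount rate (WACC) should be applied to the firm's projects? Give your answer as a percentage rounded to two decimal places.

6.75%

Total capital V = 38.07 + 20.34 + 22.02 = 80.43.
Equity: weight = 38.07/80.43 = 0.4733; cost = 8.63%.
Revolver drawn: weight = 20.34/80.43 = 0.2529; after-tax cost = 7.9% × (1 − 37.5%) = 4.9375%.
Private placement notes: weight = 22.02/80.43 = 0.2738; after-tax cost = 8.3% × (1 − 37.5%) = 5.1875%.
WACC = 0.4733 × 8.6300% + 0.2529 × 4.9375% + 0.2738 × 5.1875% = 6.7537%.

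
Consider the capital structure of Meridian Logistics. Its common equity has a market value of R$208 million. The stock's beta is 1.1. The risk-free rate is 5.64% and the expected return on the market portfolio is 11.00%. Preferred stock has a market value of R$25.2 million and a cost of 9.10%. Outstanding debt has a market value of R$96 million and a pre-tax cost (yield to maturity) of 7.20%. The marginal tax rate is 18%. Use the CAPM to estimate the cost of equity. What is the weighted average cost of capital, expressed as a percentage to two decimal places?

Market risk premium = 11.0% − 5.64% = 5.36%.
Cost of equity via CAPM: Re = 5.64% + 1.1 × 5.36% = 11.5360%.
Total capital V = 208 + 25.2 + 96 = 329.2.
Equity: weight = 208/329.2 = 0.6318; cost = 11.536%.
Preferred: weight = 25.2/329.2 = 0.0765; cost = 9.1%.
Debt: weight = 96/329.2 = 0.2916; after-tax cost = 7.2% × (1 − 18%) = 5.9040%.
WACC = 0.6318 × 11.5360% + 0.0765 × 9.1000% + 0.2916 × 5.9040% = 9.7071%.

9.71%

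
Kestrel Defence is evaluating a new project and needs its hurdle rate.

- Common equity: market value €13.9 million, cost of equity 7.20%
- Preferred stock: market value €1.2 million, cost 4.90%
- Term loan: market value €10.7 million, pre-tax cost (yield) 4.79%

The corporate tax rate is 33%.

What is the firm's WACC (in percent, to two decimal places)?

Total capital V = 13.9 + 1.2 + 10.7 = 25.8.
Equity: weight = 13.9/25.8 = 0.5388; cost = 7.2%.
Preferred: weight = 1.2/25.8 = 0.0465; cost = 4.9%.
Term loan: weight = 10.7/25.8 = 0.4147; after-tax cost = 4.79% × (1 − 33%) = 3.2093%.
WACC = 0.5388 × 7.2000% + 0.0465 × 4.9000% + 0.4147 × 3.2093% = 5.4380%.

5.44%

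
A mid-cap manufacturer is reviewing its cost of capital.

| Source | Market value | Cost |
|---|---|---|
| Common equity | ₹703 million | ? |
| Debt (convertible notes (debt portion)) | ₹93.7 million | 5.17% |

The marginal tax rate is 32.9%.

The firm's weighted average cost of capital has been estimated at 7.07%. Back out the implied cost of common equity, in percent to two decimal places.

7.55%

Total capital V = 703 + 93.7 = 796.7.
Equity weight = 703/796.7 = 0.8824.
Convertible notes (debt portion) weight = 93.7/796.7 = 0.1176.
Debt contribution = 0.1176 × 5.17% × (1 − 32.9%) = 0.4080%.
Required equity contribution = 7.07% − 0.4080% = 6.6620%.
Re = 6.6620% / 0.8824 = 7.5500%.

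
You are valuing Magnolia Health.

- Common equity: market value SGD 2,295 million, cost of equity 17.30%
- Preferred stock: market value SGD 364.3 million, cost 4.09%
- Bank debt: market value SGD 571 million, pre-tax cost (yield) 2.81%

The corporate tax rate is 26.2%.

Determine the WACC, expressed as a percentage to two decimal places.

Total capital V = 2295 + 364.3 + 571 = 3230.3.
Equity: weight = 2295/3230.3 = 0.7105; cost = 17.3%.
Preferred: weight = 364.3/3230.3 = 0.1128; cost = 4.09%.
Bank debt: weight = 571/3230.3 = 0.1768; after-tax cost = 2.81% × (1 − 26.2%) = 2.0738%.
WACC = 0.7105 × 17.3000% + 0.1128 × 4.0900% + 0.1768 × 2.0738% = 13.1188%.

13.12%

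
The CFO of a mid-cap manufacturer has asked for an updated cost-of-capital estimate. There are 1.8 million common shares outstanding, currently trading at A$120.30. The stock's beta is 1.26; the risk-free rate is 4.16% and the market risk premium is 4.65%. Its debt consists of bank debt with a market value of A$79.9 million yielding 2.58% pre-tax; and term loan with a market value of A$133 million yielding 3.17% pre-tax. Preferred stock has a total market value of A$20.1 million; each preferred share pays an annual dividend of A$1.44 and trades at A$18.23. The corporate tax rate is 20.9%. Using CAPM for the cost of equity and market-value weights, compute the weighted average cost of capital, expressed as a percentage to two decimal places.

6.28%

Cost of equity via CAPM: Re = 4.16% + 1.26 × 4.65% = 10.0190%.
Cost of preferred: Rp = 1.44 / 18.23 = 7.8991%.
Market value of equity E = 120.3 × 1.8m = 216.54m.
Total capital V = 216.54 + 20.1 + 79.9 + 133 = 449.54.
Equity: weight = 216.54/449.54 = 0.4817; cost = 10.019%.
Preferred: weight = 20.1/449.54 = 0.0447; cost = 7.8991%.
Bank debt: weight = 79.9/449.54 = 0.1777; after-tax cost = 2.58% × (1 − 20.9%) = 2.0408%.
Term loan: weight = 133/449.54 = 0.2959; after-tax cost = 3.17% × (1 − 20.9%) = 2.5075%.
WACC = 0.4817 × 10.0190% + 0.0447 × 7.8991% + 0.1777 × 2.0408% + 0.2959 × 2.5075% = 6.2838%.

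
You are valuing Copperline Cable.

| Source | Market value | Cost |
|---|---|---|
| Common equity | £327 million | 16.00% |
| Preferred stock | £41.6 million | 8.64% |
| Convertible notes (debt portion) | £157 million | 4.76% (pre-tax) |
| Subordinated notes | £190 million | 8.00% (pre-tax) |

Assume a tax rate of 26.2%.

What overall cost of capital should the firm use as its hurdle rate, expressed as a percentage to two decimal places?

Total capital V = 327 + 41.6 + 157 + 190 = 715.6.
Equity: weight = 327/715.6 = 0.4570; cost = 16%.
Preferred: weight = 41.6/715.6 = 0.0581; cost = 8.64%.
Convertible notes (debt portion): weight = 157/715.6 = 0.2194; after-tax cost = 4.76% × (1 − 26.2%) = 3.5129%.
Subordinated notes: weight = 190/715.6 = 0.2655; after-tax cost = 8% × (1 − 26.2%) = 5.9040%.
WACC = 0.4570 × 16.0000% + 0.0581 × 8.6400% + 0.2194 × 3.5129% + 0.2655 × 5.9040% = 10.1519%.

10.15%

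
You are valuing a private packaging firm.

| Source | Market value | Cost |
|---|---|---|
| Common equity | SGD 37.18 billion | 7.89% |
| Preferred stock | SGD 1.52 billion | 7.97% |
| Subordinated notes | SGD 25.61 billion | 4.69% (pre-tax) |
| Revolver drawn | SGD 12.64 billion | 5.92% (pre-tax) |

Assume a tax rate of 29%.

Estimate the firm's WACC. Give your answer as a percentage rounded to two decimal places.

Total capital V = 37.18 + 1.52 + 25.61 + 12.64 = 76.95.
Equity: weight = 37.18/76.95 = 0.4832; cost = 7.89%.
Preferred: weight = 1.52/76.95 = 0.0198; cost = 7.97%.
Subordinated notes: weight = 25.61/76.95 = 0.3328; after-tax cost = 4.69% × (1 − 29%) = 3.3299%.
Revolver drawn: weight = 12.64/76.95 = 0.1643; after-tax cost = 5.92% × (1 − 29%) = 4.2032%.
WACC = 0.4832 × 7.8900% + 0.0198 × 7.9700% + 0.3328 × 3.3299% + 0.1643 × 4.2032% = 5.7683%.

5.77%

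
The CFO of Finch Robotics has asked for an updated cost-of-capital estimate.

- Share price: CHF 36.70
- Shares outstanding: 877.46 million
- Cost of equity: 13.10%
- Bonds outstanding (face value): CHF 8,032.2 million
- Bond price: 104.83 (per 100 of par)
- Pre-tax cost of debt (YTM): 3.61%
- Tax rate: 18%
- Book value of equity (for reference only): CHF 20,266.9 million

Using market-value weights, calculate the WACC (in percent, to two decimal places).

11.00%

Market value of equity E = 36.7 × 877.46m = 32202.782m. Market value of debt D = 8032.2m × 104.83/100 = 8420.15526m.
Total capital V = 32202.782 + 8420.15526 = 40622.93726.
Equity: weight = 32202.782/40622.93726 = 0.7927; cost = 13.1%.
Bonds outstanding: weight = 8420.15526/40622.93726 = 0.2073; after-tax cost = 3.61% × (1 − 18%) = 2.9602%.
WACC = 0.7927 × 13.1000% + 0.2073 × 2.9602% = 10.9983%.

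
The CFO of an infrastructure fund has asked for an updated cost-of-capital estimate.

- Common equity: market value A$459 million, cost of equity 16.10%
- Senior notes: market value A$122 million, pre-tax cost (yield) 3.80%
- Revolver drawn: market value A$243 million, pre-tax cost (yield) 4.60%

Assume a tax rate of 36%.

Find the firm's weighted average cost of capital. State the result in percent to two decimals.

Total capital V = 459 + 122 + 243 = 824.
Equity: weight = 459/824 = 0.5570; cost = 16.1%.
Senior notes: weight = 122/824 = 0.1481; after-tax cost = 3.8% × (1 − 36%) = 2.4320%.
Revolver drawn: weight = 243/824 = 0.2949; after-tax cost = 4.6% × (1 − 36%) = 2.9440%.
WACC = 0.5570 × 16.1000% + 0.1481 × 2.4320% + 0.2949 × 2.9440% = 10.1966%.

10.20%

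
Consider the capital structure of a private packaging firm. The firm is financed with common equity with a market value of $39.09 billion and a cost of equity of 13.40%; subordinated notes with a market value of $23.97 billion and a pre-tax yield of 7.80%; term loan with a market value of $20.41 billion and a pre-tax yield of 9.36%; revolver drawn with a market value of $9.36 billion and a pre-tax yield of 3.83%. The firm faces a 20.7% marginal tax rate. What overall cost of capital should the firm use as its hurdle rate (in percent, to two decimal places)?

Total capital V = 39.09 + 23.97 + 20.41 + 9.36 = 92.83.
Equity: weight = 39.09/92.83 = 0.4211; cost = 13.4%.
Subordinated notes: weight = 23.97/92.83 = 0.2582; after-tax cost = 7.8% × (1 − 20.7%) = 6.1854%.
Term loan: weight = 20.41/92.83 = 0.2199; after-tax cost = 9.36% × (1 − 20.7%) = 7.4225%.
Revolver drawn: weight = 9.36/92.83 = 0.1008; after-tax cost = 3.83% × (1 − 20.7%) = 3.0372%.
WACC = 0.4211 × 13.4000% + 0.2582 × 6.1854% + 0.2199 × 7.4225% + 0.1008 × 3.0372% = 9.1780%.

9.18%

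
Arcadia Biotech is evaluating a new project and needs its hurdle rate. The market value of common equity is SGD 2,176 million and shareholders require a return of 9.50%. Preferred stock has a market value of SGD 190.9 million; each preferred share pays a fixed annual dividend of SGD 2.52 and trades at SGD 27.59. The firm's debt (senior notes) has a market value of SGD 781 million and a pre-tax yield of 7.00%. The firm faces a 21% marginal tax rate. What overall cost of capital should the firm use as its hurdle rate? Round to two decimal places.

8.49%

Cost of preferred: Rp = 2.52 / 27.59 = 9.1337%.
Total capital V = 2176 + 190.9 + 781 = 3147.9.
Equity: weight = 2176/3147.9 = 0.6913; cost = 9.5%.
Preferred: weight = 190.9/3147.9 = 0.0606; cost = 9.1337%.
Senior notes: weight = 781/3147.9 = 0.2481; after-tax cost = 7% × (1 − 21%) = 5.5300%.
WACC = 0.6913 × 9.5000% + 0.0606 × 9.1337% + 0.2481 × 5.5300% = 8.4928%.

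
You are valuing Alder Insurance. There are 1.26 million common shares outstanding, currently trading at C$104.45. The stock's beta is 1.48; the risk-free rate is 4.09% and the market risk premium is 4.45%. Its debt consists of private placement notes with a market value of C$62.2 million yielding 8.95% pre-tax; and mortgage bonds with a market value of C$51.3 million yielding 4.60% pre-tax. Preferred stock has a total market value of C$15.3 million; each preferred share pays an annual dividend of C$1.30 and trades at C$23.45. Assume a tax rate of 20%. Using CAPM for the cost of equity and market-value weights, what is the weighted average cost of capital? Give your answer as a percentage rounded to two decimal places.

Cost of equity via CAPM: Re = 4.09% + 1.48 × 4.45% = 10.6760%.
Cost of preferred: Rp = 1.3 / 23.45 = 5.5437%.
Market value of equity E = 104.45 × 1.26m = 131.607m.
Total capital V = 131.607 + 15.3 + 62.2 + 51.3 = 260.407.
Equity: weight = 131.607/260.407 = 0.5054; cost = 10.676%.
Preferred: weight = 15.3/260.407 = 0.0588; cost = 5.5437%.
Private placement notes: weight = 62.2/260.407 = 0.2389; after-tax cost = 8.95% × (1 − 20%) = 7.1600%.
Mortgage bonds: weight = 51.3/260.407 = 0.1970; after-tax cost = 4.6% × (1 − 20%) = 3.6800%.
WACC = 0.5054 × 10.6760% + 0.0588 × 5.5437% + 0.2389 × 7.1600% + 0.1970 × 3.6800% = 8.1564%.

8.16%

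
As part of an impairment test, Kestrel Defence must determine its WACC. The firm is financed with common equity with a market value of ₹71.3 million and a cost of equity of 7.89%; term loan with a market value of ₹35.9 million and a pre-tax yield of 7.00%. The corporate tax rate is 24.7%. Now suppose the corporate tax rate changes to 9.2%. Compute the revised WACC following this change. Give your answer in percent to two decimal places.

7.38%

After the change:
Total capital V = 71.3 + 35.9 = 107.2.
Equity: weight = 71.3/107.2 = 0.6651; cost = 7.89%.
Term loan: weight = 35.9/107.2 = 0.3349; after-tax cost = 7% × (1 − 9.2%) = 6.3560%.
WACC = 0.6651 × 7.8900% + 0.3349 × 6.3560% = 7.3763%.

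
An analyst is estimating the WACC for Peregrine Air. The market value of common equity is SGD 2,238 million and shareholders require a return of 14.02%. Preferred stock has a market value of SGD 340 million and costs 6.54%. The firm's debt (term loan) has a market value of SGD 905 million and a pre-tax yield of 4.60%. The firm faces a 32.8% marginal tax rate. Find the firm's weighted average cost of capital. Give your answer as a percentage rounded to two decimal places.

10.45%

Total capital V = 2238 + 340 + 905 = 3483.
Equity: weight = 2238/3483 = 0.6425; cost = 14.02%.
Preferred: weight = 340/3483 = 0.0976; cost = 6.54%.
Term loan: weight = 905/3483 = 0.2598; after-tax cost = 4.6% × (1 − 32.8%) = 3.0912%.
WACC = 0.6425 × 14.0200% + 0.0976 × 6.5400% + 0.2598 × 3.0912% = 10.4502%.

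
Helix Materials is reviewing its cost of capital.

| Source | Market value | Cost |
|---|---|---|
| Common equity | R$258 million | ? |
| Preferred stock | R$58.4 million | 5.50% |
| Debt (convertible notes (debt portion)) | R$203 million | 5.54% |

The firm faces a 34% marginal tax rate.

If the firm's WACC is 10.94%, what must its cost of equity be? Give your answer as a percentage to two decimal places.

17.90%

Total capital V = 258 + 58.4 + 203 = 519.4.
Equity weight = 258/519.4 = 0.4967.
Preferred weight = 58.4/519.4 = 0.1124.
Convertible notes (debt portion) weight = 203/519.4 = 0.3908.
Debt contribution = 0.3908 × 5.54% × (1 − 34%) = 1.4291%.
Preferred contribution = 0.1124 × 5.5% = 0.6184%.
Required equity contribution = 10.94% − 2.0475% = 8.8925%.
Re = 8.8925% / 0.4967 = 17.9023%.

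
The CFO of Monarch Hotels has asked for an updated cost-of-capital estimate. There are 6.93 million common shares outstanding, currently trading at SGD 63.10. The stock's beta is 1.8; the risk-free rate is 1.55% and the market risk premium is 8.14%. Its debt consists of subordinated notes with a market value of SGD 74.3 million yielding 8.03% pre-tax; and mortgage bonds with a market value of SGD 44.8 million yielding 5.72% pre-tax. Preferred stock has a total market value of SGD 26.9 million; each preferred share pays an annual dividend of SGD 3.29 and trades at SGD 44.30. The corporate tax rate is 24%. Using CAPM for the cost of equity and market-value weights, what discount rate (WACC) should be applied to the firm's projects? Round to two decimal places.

13.60%

Cost of equity via CAPM: Re = 1.55% + 1.8 × 8.14% = 16.2020%.
Cost of preferred: Rp = 3.29 / 44.3 = 7.4266%.
Market value of equity E = 63.1 × 6.93m = 437.283m.
Total capital V = 437.283 + 26.9 + 74.3 + 44.8 = 583.283.
Equity: weight = 437.283/583.283 = 0.7497; cost = 16.202%.
Preferred: weight = 26.9/583.283 = 0.0461; cost = 7.4266%.
Subordinated notes: weight = 74.3/583.283 = 0.1274; after-tax cost = 8.03% × (1 − 24%) = 6.1028%.
Mortgage bonds: weight = 44.8/583.283 = 0.0768; after-tax cost = 5.72% × (1 − 24%) = 4.3472%.
WACC = 0.7497 × 16.2020% + 0.0461 × 7.4266% + 0.1274 × 6.1028% + 0.0768 × 4.3472% = 13.6003%.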